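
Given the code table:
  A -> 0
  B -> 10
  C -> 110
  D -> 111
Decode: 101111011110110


Decoding:
10 -> B
111 -> D
10 -> B
111 -> D
10 -> B
110 -> C


Result: BDBDBC


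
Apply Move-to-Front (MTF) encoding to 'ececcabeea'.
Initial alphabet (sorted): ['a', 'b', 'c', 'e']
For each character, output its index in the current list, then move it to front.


MTF encoding:
'e': index 3 in ['a', 'b', 'c', 'e'] -> ['e', 'a', 'b', 'c']
'c': index 3 in ['e', 'a', 'b', 'c'] -> ['c', 'e', 'a', 'b']
'e': index 1 in ['c', 'e', 'a', 'b'] -> ['e', 'c', 'a', 'b']
'c': index 1 in ['e', 'c', 'a', 'b'] -> ['c', 'e', 'a', 'b']
'c': index 0 in ['c', 'e', 'a', 'b'] -> ['c', 'e', 'a', 'b']
'a': index 2 in ['c', 'e', 'a', 'b'] -> ['a', 'c', 'e', 'b']
'b': index 3 in ['a', 'c', 'e', 'b'] -> ['b', 'a', 'c', 'e']
'e': index 3 in ['b', 'a', 'c', 'e'] -> ['e', 'b', 'a', 'c']
'e': index 0 in ['e', 'b', 'a', 'c'] -> ['e', 'b', 'a', 'c']
'a': index 2 in ['e', 'b', 'a', 'c'] -> ['a', 'e', 'b', 'c']


Output: [3, 3, 1, 1, 0, 2, 3, 3, 0, 2]


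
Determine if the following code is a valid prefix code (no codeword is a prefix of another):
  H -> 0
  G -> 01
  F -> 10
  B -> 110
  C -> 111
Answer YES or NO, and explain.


Checking each pair (does one codeword prefix another?):
  H='0' vs G='01': prefix -- VIOLATION

NO -- this is NOT a valid prefix code. H (0) is a prefix of G (01).


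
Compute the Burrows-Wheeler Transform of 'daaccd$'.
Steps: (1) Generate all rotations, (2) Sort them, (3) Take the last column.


Rotations (sorted):
  0: $daaccd -> last char: d
  1: aaccd$d -> last char: d
  2: accd$da -> last char: a
  3: ccd$daa -> last char: a
  4: cd$daac -> last char: c
  5: d$daacc -> last char: c
  6: daaccd$ -> last char: $


BWT = ddaacc$


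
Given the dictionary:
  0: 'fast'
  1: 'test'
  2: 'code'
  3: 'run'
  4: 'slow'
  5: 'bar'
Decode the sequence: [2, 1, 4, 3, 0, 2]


Look up each index in the dictionary:
  2 -> 'code'
  1 -> 'test'
  4 -> 'slow'
  3 -> 'run'
  0 -> 'fast'
  2 -> 'code'

Decoded: "code test slow run fast code"


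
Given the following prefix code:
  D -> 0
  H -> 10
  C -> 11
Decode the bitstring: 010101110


Decoding step by step:
Bits 0 -> D
Bits 10 -> H
Bits 10 -> H
Bits 11 -> C
Bits 10 -> H


Decoded message: DHHCH


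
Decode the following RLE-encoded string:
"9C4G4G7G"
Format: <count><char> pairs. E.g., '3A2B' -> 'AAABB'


Expanding each <count><char> pair:
  9C -> 'CCCCCCCCC'
  4G -> 'GGGG'
  4G -> 'GGGG'
  7G -> 'GGGGGGG'

Decoded = CCCCCCCCCGGGGGGGGGGGGGGG


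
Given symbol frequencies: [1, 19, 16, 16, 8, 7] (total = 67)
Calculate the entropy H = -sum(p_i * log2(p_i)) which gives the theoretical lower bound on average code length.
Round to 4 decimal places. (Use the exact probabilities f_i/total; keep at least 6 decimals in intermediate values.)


Per-symbol terms -p_i * log2(p_i) with p_i = f_i/67:
  p = 1/67 = 0.014925: log2(p) = -6.066089, -p*log2(p) = 0.090539
  p = 19/67 = 0.283582: log2(p) = -1.818162, -p*log2(p) = 0.515598
  p = 16/67 = 0.238806: log2(p) = -2.066089, -p*log2(p) = 0.493394
  p = 16/67 = 0.238806: log2(p) = -2.066089, -p*log2(p) = 0.493394
  p = 8/67 = 0.119403: log2(p) = -3.066089, -p*log2(p) = 0.366100
  p = 7/67 = 0.104478: log2(p) = -3.258734, -p*log2(p) = 0.340465
H = 0.090539 + 0.515598 + 0.493394 + 0.493394 + 0.366100 + 0.340465 = 2.299490

H = 2.2995 bits/symbol


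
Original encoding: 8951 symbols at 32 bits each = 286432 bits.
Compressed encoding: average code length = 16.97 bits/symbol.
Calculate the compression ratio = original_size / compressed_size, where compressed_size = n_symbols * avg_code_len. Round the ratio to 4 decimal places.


original_size = n_symbols * orig_bits = 8951 * 32 = 286432 bits
compressed_size = n_symbols * avg_code_len = 8951 * 16.97 = 151898.47 bits
ratio = original_size / compressed_size = 286432 / 151898.47 = 1.8857

Compression ratio = 1.8857


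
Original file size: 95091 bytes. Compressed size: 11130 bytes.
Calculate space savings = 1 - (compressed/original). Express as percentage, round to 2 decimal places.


ratio = compressed/original = 11130/95091 = 0.117046
savings = 1 - ratio = 1 - 0.117046 = 0.882954
as a percentage: 0.882954 * 100 = 88.3%

Space savings = 1 - 11130/95091 = 88.3%


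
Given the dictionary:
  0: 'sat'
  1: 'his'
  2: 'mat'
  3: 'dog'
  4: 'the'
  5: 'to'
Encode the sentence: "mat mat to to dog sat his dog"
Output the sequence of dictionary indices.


Look up each word in the dictionary:
  'mat' -> 2
  'mat' -> 2
  'to' -> 5
  'to' -> 5
  'dog' -> 3
  'sat' -> 0
  'his' -> 1
  'dog' -> 3

Encoded: [2, 2, 5, 5, 3, 0, 1, 3]


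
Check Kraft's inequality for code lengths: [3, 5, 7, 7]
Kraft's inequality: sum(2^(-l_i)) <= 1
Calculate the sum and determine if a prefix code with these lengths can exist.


Sum = 2^(-3) + 2^(-5) + 2^(-7) + 2^(-7)
    = 0.125 + 0.03125 + 0.0078125 + 0.0078125
    = 22/128 = 0.171875
Since 0.171875 <= 1, Kraft's inequality IS satisfied.
A prefix code with these lengths CAN exist.

Kraft sum = 0.171875. Satisfied.


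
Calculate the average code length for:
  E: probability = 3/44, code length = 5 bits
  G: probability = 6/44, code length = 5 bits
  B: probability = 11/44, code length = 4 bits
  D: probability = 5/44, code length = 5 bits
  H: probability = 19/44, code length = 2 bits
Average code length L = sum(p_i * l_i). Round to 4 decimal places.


Weighted contributions p_i * l_i:
  E: (3/44) * 5 = 15/44
  G: (6/44) * 5 = 30/44
  B: (11/44) * 4 = 44/44
  D: (5/44) * 5 = 25/44
  H: (19/44) * 2 = 38/44
Sum = (15 + 30 + 44 + 25 + 38)/44 = 152/44

L = 152/44 = 3.4545 bits/symbol


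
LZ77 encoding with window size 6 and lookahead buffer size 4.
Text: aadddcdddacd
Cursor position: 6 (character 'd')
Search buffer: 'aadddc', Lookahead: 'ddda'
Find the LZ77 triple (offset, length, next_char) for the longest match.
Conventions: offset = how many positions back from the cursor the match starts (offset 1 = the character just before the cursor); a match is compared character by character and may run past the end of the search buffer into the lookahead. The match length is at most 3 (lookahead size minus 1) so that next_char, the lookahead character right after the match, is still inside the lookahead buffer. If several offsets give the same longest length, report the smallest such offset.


Try each offset into the search buffer:
  offset=1 (pos 5, char 'c'): match length 0
  offset=2 (pos 4, char 'd'): match length 1
  offset=3 (pos 3, char 'd'): match length 2
  offset=4 (pos 2, char 'd'): match length 3
  offset=5 (pos 1, char 'a'): match length 0
  offset=6 (pos 0, char 'a'): match length 0
Longest match has length 3 at offset 4.
next_char = character at position 6 + 3 = 9 -> 'a'

Best match: offset=4, length=3 (matching 'ddd' starting at position 2)
LZ77 triple: (4, 3, 'a')


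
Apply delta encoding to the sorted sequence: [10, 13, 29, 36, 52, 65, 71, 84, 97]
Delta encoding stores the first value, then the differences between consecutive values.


First value: 10
Deltas:
  13 - 10 = 3
  29 - 13 = 16
  36 - 29 = 7
  52 - 36 = 16
  65 - 52 = 13
  71 - 65 = 6
  84 - 71 = 13
  97 - 84 = 13


Delta encoded: [10, 3, 16, 7, 16, 13, 6, 13, 13]


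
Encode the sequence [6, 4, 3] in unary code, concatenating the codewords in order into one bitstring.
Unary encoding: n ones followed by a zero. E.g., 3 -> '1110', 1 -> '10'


Encode each number as n ones followed by a terminating 0:
  6 -> 1111110 (7 bits)
  4 -> 11110 (5 bits)
  3 -> 1110 (4 bits)
Total length = 7 + 5 + 4 = 16 bits.

Unary([6, 4, 3]) = 1111110111101110 (16 bits)


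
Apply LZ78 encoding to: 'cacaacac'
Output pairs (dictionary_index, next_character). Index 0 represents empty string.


LZ78 encoding steps:
Dictionary: {0: ''}
Step 1: w='' (idx 0), next='c' -> output (0, 'c'), add 'c' as idx 1
Step 2: w='' (idx 0), next='a' -> output (0, 'a'), add 'a' as idx 2
Step 3: w='c' (idx 1), next='a' -> output (1, 'a'), add 'ca' as idx 3
Step 4: w='a' (idx 2), next='c' -> output (2, 'c'), add 'ac' as idx 4
Step 5: w='ac' (idx 4), end of input -> output (4, '')


Encoded: [(0, 'c'), (0, 'a'), (1, 'a'), (2, 'c'), (4, '')]


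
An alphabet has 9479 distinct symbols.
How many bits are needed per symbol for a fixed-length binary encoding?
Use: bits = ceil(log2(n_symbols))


log2(9479) = 13.2105
Bracket: 2^13 = 8192 < 9479 <= 2^14 = 16384
So ceil(log2(9479)) = 14

bits = ceil(log2(9479)) = ceil(13.2105) = 14 bits


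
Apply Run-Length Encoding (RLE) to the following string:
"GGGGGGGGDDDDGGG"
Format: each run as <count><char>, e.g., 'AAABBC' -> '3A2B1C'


Scanning runs left to right:
  i=0: run of 'G' x 8 -> '8G'
  i=8: run of 'D' x 4 -> '4D'
  i=12: run of 'G' x 3 -> '3G'

RLE = 8G4D3G


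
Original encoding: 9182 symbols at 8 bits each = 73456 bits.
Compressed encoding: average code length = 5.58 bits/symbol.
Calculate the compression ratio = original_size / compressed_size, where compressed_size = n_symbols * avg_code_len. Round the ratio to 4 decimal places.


original_size = n_symbols * orig_bits = 9182 * 8 = 73456 bits
compressed_size = n_symbols * avg_code_len = 9182 * 5.58 = 51235.56 bits
ratio = original_size / compressed_size = 73456 / 51235.56 = 1.4337

Compression ratio = 1.4337


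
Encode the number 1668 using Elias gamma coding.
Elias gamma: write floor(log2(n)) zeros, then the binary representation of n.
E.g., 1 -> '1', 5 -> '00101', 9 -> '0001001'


num_bits = floor(log2(1668)) + 1 = 11
leading_zeros = num_bits - 1 = 10
binary(1668) = 11010000100

Elias gamma(1668) = '0000000000' + '11010000100' = 000000000011010000100 (21 bits)


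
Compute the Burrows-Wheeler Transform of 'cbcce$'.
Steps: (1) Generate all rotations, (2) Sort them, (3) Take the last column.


Rotations (sorted):
  0: $cbcce -> last char: e
  1: bcce$c -> last char: c
  2: cbcce$ -> last char: $
  3: cce$cb -> last char: b
  4: ce$cbc -> last char: c
  5: e$cbcc -> last char: c


BWT = ec$bcc


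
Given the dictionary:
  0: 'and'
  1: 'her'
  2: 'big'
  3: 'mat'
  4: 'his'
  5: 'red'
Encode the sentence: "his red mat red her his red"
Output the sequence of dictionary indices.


Look up each word in the dictionary:
  'his' -> 4
  'red' -> 5
  'mat' -> 3
  'red' -> 5
  'her' -> 1
  'his' -> 4
  'red' -> 5

Encoded: [4, 5, 3, 5, 1, 4, 5]


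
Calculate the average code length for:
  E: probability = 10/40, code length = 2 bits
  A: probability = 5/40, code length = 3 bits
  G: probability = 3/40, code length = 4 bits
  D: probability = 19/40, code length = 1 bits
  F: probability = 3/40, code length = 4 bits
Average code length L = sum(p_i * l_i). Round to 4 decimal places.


Weighted contributions p_i * l_i:
  E: (10/40) * 2 = 20/40
  A: (5/40) * 3 = 15/40
  G: (3/40) * 4 = 12/40
  D: (19/40) * 1 = 19/40
  F: (3/40) * 4 = 12/40
Sum = (20 + 15 + 12 + 19 + 12)/40 = 78/40

L = 78/40 = 1.9500 bits/symbol


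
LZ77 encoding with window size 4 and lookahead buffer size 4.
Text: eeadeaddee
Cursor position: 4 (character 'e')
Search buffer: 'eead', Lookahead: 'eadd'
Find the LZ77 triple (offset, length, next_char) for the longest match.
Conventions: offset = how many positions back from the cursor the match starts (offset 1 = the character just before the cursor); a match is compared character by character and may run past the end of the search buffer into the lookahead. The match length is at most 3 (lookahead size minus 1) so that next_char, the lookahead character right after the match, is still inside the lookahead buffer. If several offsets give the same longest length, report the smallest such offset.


Try each offset into the search buffer:
  offset=1 (pos 3, char 'd'): match length 0
  offset=2 (pos 2, char 'a'): match length 0
  offset=3 (pos 1, char 'e'): match length 3
  offset=4 (pos 0, char 'e'): match length 1
Longest match has length 3 at offset 3.
next_char = character at position 4 + 3 = 7 -> 'd'

Best match: offset=3, length=3 (matching 'ead' starting at position 1)
LZ77 triple: (3, 3, 'd')


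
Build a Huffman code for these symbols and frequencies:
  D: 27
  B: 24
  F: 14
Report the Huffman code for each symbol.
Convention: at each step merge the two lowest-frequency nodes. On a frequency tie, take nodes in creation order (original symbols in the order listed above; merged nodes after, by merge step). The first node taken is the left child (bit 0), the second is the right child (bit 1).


Huffman tree construction:
Step 1: Merge F(14) + B(24) = 38
Step 2: Merge D(27) + (F+B)(38) = 65
Read each symbol's code off the tree from the root (left child = 0, right child = 1).

Codes:
  D: 0 (length 1)
  B: 11 (length 2)
  F: 10 (length 2)
Average code length: 103/65 = 1.5846 bits/symbol


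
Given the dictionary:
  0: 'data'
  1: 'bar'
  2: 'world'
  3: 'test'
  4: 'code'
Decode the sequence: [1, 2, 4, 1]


Look up each index in the dictionary:
  1 -> 'bar'
  2 -> 'world'
  4 -> 'code'
  1 -> 'bar'

Decoded: "bar world code bar"


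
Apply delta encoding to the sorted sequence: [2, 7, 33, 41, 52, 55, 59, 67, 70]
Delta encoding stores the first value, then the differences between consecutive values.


First value: 2
Deltas:
  7 - 2 = 5
  33 - 7 = 26
  41 - 33 = 8
  52 - 41 = 11
  55 - 52 = 3
  59 - 55 = 4
  67 - 59 = 8
  70 - 67 = 3


Delta encoded: [2, 5, 26, 8, 11, 3, 4, 8, 3]


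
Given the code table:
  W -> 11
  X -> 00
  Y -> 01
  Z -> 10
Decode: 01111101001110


Decoding:
01 -> Y
11 -> W
11 -> W
01 -> Y
00 -> X
11 -> W
10 -> Z


Result: YWWYXWZ


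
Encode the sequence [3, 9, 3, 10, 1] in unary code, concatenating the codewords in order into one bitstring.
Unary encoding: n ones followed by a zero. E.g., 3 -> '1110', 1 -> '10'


Encode each number as n ones followed by a terminating 0:
  3 -> 1110 (4 bits)
  9 -> 1111111110 (10 bits)
  3 -> 1110 (4 bits)
  10 -> 11111111110 (11 bits)
  1 -> 10 (2 bits)
Total length = 4 + 10 + 4 + 11 + 2 = 31 bits.

Unary([3, 9, 3, 10, 1]) = 1110111111111011101111111111010 (31 bits)


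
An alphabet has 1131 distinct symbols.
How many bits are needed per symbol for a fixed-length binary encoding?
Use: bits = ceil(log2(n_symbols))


log2(1131) = 10.1434
Bracket: 2^10 = 1024 < 1131 <= 2^11 = 2048
So ceil(log2(1131)) = 11

bits = ceil(log2(1131)) = ceil(10.1434) = 11 bits


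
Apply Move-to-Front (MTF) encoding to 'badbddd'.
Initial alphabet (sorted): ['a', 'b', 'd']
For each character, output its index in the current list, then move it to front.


MTF encoding:
'b': index 1 in ['a', 'b', 'd'] -> ['b', 'a', 'd']
'a': index 1 in ['b', 'a', 'd'] -> ['a', 'b', 'd']
'd': index 2 in ['a', 'b', 'd'] -> ['d', 'a', 'b']
'b': index 2 in ['d', 'a', 'b'] -> ['b', 'd', 'a']
'd': index 1 in ['b', 'd', 'a'] -> ['d', 'b', 'a']
'd': index 0 in ['d', 'b', 'a'] -> ['d', 'b', 'a']
'd': index 0 in ['d', 'b', 'a'] -> ['d', 'b', 'a']


Output: [1, 1, 2, 2, 1, 0, 0]


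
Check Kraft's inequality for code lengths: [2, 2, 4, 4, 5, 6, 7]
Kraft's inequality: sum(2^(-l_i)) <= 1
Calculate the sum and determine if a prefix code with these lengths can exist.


Sum = 2^(-2) + 2^(-2) + 2^(-4) + 2^(-4) + 2^(-5) + 2^(-6) + 2^(-7)
    = 0.25 + 0.25 + 0.0625 + 0.0625 + 0.03125 + 0.015625 + 0.0078125
    = 87/128 = 0.6796875
Since 0.6796875 <= 1, Kraft's inequality IS satisfied.
A prefix code with these lengths CAN exist.

Kraft sum = 0.6796875. Satisfied.


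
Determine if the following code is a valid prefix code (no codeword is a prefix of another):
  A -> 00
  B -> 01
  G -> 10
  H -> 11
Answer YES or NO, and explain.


Checking each pair (does one codeword prefix another?):
  A='00' vs B='01': no prefix
  A='00' vs G='10': no prefix
  A='00' vs H='11': no prefix
  B='01' vs A='00': no prefix
  B='01' vs G='10': no prefix
  B='01' vs H='11': no prefix
  G='10' vs A='00': no prefix
  G='10' vs B='01': no prefix
  G='10' vs H='11': no prefix
  H='11' vs A='00': no prefix
  H='11' vs B='01': no prefix
  H='11' vs G='10': no prefix
No violation found over all pairs.

YES -- this is a valid prefix code. No codeword is a prefix of any other codeword.


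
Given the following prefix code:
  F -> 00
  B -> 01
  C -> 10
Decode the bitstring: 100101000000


Decoding step by step:
Bits 10 -> C
Bits 01 -> B
Bits 01 -> B
Bits 00 -> F
Bits 00 -> F
Bits 00 -> F


Decoded message: CBBFFF


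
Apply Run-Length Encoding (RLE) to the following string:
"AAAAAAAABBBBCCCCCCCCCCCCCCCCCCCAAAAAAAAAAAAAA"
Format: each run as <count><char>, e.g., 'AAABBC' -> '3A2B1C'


Scanning runs left to right:
  i=0: run of 'A' x 8 -> '8A'
  i=8: run of 'B' x 4 -> '4B'
  i=12: run of 'C' x 19 -> '19C'
  i=31: run of 'A' x 14 -> '14A'

RLE = 8A4B19C14A


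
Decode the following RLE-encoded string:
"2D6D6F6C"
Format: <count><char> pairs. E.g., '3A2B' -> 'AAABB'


Expanding each <count><char> pair:
  2D -> 'DD'
  6D -> 'DDDDDD'
  6F -> 'FFFFFF'
  6C -> 'CCCCCC'

Decoded = DDDDDDDDFFFFFFCCCCCC


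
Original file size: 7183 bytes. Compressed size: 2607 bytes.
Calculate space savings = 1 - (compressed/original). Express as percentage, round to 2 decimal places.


ratio = compressed/original = 2607/7183 = 0.36294
savings = 1 - ratio = 1 - 0.36294 = 0.63706
as a percentage: 0.63706 * 100 = 63.71%

Space savings = 1 - 2607/7183 = 63.71%


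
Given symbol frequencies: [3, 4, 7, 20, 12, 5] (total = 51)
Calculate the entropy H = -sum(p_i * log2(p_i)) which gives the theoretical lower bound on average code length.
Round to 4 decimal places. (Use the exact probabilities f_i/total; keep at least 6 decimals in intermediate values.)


Per-symbol terms -p_i * log2(p_i) with p_i = f_i/51:
  p = 3/51 = 0.058824: log2(p) = -4.087463, -p*log2(p) = 0.240439
  p = 4/51 = 0.078431: log2(p) = -3.672425, -p*log2(p) = 0.288033
  p = 7/51 = 0.137255: log2(p) = -2.865070, -p*log2(p) = 0.393245
  p = 20/51 = 0.392157: log2(p) = -1.350497, -p*log2(p) = 0.529607
  p = 12/51 = 0.235294: log2(p) = -2.087463, -p*log2(p) = 0.491168
  p = 5/51 = 0.098039: log2(p) = -3.350497, -p*log2(p) = 0.328480
H = 0.240439 + 0.288033 + 0.393245 + 0.529607 + 0.491168 + 0.328480 = 2.270972

H = 2.271 bits/symbol


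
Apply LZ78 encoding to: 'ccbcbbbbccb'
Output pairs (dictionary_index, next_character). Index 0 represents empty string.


LZ78 encoding steps:
Dictionary: {0: ''}
Step 1: w='' (idx 0), next='c' -> output (0, 'c'), add 'c' as idx 1
Step 2: w='c' (idx 1), next='b' -> output (1, 'b'), add 'cb' as idx 2
Step 3: w='cb' (idx 2), next='b' -> output (2, 'b'), add 'cbb' as idx 3
Step 4: w='' (idx 0), next='b' -> output (0, 'b'), add 'b' as idx 4
Step 5: w='b' (idx 4), next='c' -> output (4, 'c'), add 'bc' as idx 5
Step 6: w='cb' (idx 2), end of input -> output (2, '')


Encoded: [(0, 'c'), (1, 'b'), (2, 'b'), (0, 'b'), (4, 'c'), (2, '')]


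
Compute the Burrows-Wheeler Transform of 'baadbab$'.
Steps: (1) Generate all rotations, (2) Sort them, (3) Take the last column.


Rotations (sorted):
  0: $baadbab -> last char: b
  1: aadbab$b -> last char: b
  2: ab$baadb -> last char: b
  3: adbab$ba -> last char: a
  4: b$baadba -> last char: a
  5: baadbab$ -> last char: $
  6: bab$baad -> last char: d
  7: dbab$baa -> last char: a


BWT = bbbaa$da


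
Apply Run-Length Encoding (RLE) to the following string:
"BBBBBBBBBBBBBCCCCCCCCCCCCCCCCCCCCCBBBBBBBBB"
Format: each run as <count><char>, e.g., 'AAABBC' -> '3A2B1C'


Scanning runs left to right:
  i=0: run of 'B' x 13 -> '13B'
  i=13: run of 'C' x 21 -> '21C'
  i=34: run of 'B' x 9 -> '9B'

RLE = 13B21C9B


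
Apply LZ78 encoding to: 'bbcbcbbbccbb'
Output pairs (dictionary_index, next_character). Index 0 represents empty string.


LZ78 encoding steps:
Dictionary: {0: ''}
Step 1: w='' (idx 0), next='b' -> output (0, 'b'), add 'b' as idx 1
Step 2: w='b' (idx 1), next='c' -> output (1, 'c'), add 'bc' as idx 2
Step 3: w='bc' (idx 2), next='b' -> output (2, 'b'), add 'bcb' as idx 3
Step 4: w='b' (idx 1), next='b' -> output (1, 'b'), add 'bb' as idx 4
Step 5: w='' (idx 0), next='c' -> output (0, 'c'), add 'c' as idx 5
Step 6: w='c' (idx 5), next='b' -> output (5, 'b'), add 'cb' as idx 6
Step 7: w='b' (idx 1), end of input -> output (1, '')


Encoded: [(0, 'b'), (1, 'c'), (2, 'b'), (1, 'b'), (0, 'c'), (5, 'b'), (1, '')]


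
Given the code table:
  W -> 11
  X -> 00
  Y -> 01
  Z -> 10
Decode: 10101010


Decoding:
10 -> Z
10 -> Z
10 -> Z
10 -> Z


Result: ZZZZ


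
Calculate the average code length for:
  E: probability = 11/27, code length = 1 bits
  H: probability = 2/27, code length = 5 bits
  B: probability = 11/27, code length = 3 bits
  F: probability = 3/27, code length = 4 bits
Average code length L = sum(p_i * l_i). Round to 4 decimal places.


Weighted contributions p_i * l_i:
  E: (11/27) * 1 = 11/27
  H: (2/27) * 5 = 10/27
  B: (11/27) * 3 = 33/27
  F: (3/27) * 4 = 12/27
Sum = (11 + 10 + 33 + 12)/27 = 66/27

L = 66/27 = 2.4444 bits/symbol


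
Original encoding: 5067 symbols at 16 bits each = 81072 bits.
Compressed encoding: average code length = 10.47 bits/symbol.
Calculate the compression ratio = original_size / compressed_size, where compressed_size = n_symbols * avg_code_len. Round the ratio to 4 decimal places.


original_size = n_symbols * orig_bits = 5067 * 16 = 81072 bits
compressed_size = n_symbols * avg_code_len = 5067 * 10.47 = 53051.49 bits
ratio = original_size / compressed_size = 81072 / 53051.49 = 1.5282

Compression ratio = 1.5282


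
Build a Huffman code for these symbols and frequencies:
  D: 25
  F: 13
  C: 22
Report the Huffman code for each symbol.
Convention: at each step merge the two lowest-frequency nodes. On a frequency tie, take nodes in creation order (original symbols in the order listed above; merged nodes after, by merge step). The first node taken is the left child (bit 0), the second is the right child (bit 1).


Huffman tree construction:
Step 1: Merge F(13) + C(22) = 35
Step 2: Merge D(25) + (F+C)(35) = 60
Read each symbol's code off the tree from the root (left child = 0, right child = 1).

Codes:
  D: 0 (length 1)
  F: 10 (length 2)
  C: 11 (length 2)
Average code length: 95/60 = 1.5833 bits/symbol


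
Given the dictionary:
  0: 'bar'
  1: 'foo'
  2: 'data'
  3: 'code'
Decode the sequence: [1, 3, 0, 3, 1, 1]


Look up each index in the dictionary:
  1 -> 'foo'
  3 -> 'code'
  0 -> 'bar'
  3 -> 'code'
  1 -> 'foo'
  1 -> 'foo'

Decoded: "foo code bar code foo foo"


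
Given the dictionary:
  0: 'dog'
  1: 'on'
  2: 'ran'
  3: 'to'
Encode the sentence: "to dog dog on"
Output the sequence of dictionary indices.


Look up each word in the dictionary:
  'to' -> 3
  'dog' -> 0
  'dog' -> 0
  'on' -> 1

Encoded: [3, 0, 0, 1]


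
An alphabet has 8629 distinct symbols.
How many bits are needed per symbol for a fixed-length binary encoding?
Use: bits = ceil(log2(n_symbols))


log2(8629) = 13.075
Bracket: 2^13 = 8192 < 8629 <= 2^14 = 16384
So ceil(log2(8629)) = 14

bits = ceil(log2(8629)) = ceil(13.075) = 14 bits


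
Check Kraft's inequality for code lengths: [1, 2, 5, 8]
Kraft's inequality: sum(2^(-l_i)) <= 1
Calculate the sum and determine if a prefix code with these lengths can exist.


Sum = 2^(-1) + 2^(-2) + 2^(-5) + 2^(-8)
    = 0.5 + 0.25 + 0.03125 + 0.00390625
    = 201/256 = 0.78515625
Since 0.78515625 <= 1, Kraft's inequality IS satisfied.
A prefix code with these lengths CAN exist.

Kraft sum = 0.78515625. Satisfied.


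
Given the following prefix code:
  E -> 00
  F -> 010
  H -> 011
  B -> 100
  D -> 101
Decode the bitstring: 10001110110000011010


Decoding step by step:
Bits 100 -> B
Bits 011 -> H
Bits 101 -> D
Bits 100 -> B
Bits 00 -> E
Bits 011 -> H
Bits 010 -> F


Decoded message: BHDBEHF


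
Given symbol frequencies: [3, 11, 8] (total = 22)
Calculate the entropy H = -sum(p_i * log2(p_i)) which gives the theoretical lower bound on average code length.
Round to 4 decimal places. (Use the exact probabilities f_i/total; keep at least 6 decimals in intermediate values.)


Per-symbol terms -p_i * log2(p_i) with p_i = f_i/22:
  p = 3/22 = 0.136364: log2(p) = -2.874469, -p*log2(p) = 0.391973
  p = 11/22 = 0.500000: log2(p) = -1.000000, -p*log2(p) = 0.500000
  p = 8/22 = 0.363636: log2(p) = -1.459432, -p*log2(p) = 0.530702
H = 0.391973 + 0.500000 + 0.530702 = 1.422675

H = 1.4227 bits/symbol


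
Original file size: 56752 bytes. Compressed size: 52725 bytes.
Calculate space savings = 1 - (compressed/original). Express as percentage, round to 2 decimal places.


ratio = compressed/original = 52725/56752 = 0.929042
savings = 1 - ratio = 1 - 0.929042 = 0.070958
as a percentage: 0.070958 * 100 = 7.1%

Space savings = 1 - 52725/56752 = 7.1%


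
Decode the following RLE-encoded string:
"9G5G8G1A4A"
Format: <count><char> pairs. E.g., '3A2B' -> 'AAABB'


Expanding each <count><char> pair:
  9G -> 'GGGGGGGGG'
  5G -> 'GGGGG'
  8G -> 'GGGGGGGG'
  1A -> 'A'
  4A -> 'AAAA'

Decoded = GGGGGGGGGGGGGGGGGGGGGGAAAAA


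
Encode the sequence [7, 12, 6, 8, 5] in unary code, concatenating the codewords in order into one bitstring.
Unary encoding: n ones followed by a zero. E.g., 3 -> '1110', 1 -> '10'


Encode each number as n ones followed by a terminating 0:
  7 -> 11111110 (8 bits)
  12 -> 1111111111110 (13 bits)
  6 -> 1111110 (7 bits)
  8 -> 111111110 (9 bits)
  5 -> 111110 (6 bits)
Total length = 8 + 13 + 7 + 9 + 6 = 43 bits.

Unary([7, 12, 6, 8, 5]) = 1111111011111111111101111110111111110111110 (43 bits)


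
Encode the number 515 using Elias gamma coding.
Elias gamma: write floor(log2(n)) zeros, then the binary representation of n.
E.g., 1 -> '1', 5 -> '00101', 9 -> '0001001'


num_bits = floor(log2(515)) + 1 = 10
leading_zeros = num_bits - 1 = 9
binary(515) = 1000000011

Elias gamma(515) = '000000000' + '1000000011' = 0000000001000000011 (19 bits)


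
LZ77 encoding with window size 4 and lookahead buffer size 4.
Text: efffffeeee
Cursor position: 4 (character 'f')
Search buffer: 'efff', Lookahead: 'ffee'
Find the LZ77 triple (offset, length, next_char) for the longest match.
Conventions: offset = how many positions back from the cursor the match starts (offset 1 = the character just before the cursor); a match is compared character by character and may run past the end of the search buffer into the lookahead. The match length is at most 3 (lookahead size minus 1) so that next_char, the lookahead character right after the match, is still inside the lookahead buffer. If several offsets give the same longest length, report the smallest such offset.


Try each offset into the search buffer:
  offset=1 (pos 3, char 'f'): match length 2
  offset=2 (pos 2, char 'f'): match length 2
  offset=3 (pos 1, char 'f'): match length 2
  offset=4 (pos 0, char 'e'): match length 0
Longest match has length 2, found at offsets 1, 2, 3; take the smallest, offset 1.
next_char = character at position 4 + 2 = 6 -> 'e'

Best match: offset=1, length=2 (matching 'ff' starting at position 3)
LZ77 triple: (1, 2, 'e')


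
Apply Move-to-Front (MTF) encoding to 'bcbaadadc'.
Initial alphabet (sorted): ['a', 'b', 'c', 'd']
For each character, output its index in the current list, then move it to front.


MTF encoding:
'b': index 1 in ['a', 'b', 'c', 'd'] -> ['b', 'a', 'c', 'd']
'c': index 2 in ['b', 'a', 'c', 'd'] -> ['c', 'b', 'a', 'd']
'b': index 1 in ['c', 'b', 'a', 'd'] -> ['b', 'c', 'a', 'd']
'a': index 2 in ['b', 'c', 'a', 'd'] -> ['a', 'b', 'c', 'd']
'a': index 0 in ['a', 'b', 'c', 'd'] -> ['a', 'b', 'c', 'd']
'd': index 3 in ['a', 'b', 'c', 'd'] -> ['d', 'a', 'b', 'c']
'a': index 1 in ['d', 'a', 'b', 'c'] -> ['a', 'd', 'b', 'c']
'd': index 1 in ['a', 'd', 'b', 'c'] -> ['d', 'a', 'b', 'c']
'c': index 3 in ['d', 'a', 'b', 'c'] -> ['c', 'd', 'a', 'b']


Output: [1, 2, 1, 2, 0, 3, 1, 1, 3]


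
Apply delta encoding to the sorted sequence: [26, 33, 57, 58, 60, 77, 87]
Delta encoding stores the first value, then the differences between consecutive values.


First value: 26
Deltas:
  33 - 26 = 7
  57 - 33 = 24
  58 - 57 = 1
  60 - 58 = 2
  77 - 60 = 17
  87 - 77 = 10


Delta encoded: [26, 7, 24, 1, 2, 17, 10]


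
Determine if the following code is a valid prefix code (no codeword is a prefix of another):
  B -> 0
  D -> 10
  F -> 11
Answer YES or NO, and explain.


Checking each pair (does one codeword prefix another?):
  B='0' vs D='10': no prefix
  B='0' vs F='11': no prefix
  D='10' vs B='0': no prefix
  D='10' vs F='11': no prefix
  F='11' vs B='0': no prefix
  F='11' vs D='10': no prefix
No violation found over all pairs.

YES -- this is a valid prefix code. No codeword is a prefix of any other codeword.


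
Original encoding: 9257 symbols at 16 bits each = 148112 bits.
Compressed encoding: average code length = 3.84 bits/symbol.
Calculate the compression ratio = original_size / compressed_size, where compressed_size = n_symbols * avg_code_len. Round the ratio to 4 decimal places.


original_size = n_symbols * orig_bits = 9257 * 16 = 148112 bits
compressed_size = n_symbols * avg_code_len = 9257 * 3.84 = 35546.88 bits
ratio = original_size / compressed_size = 148112 / 35546.88 = 4.1667

Compression ratio = 4.1667


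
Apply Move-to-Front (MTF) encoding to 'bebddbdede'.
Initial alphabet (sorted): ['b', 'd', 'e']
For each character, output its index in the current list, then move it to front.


MTF encoding:
'b': index 0 in ['b', 'd', 'e'] -> ['b', 'd', 'e']
'e': index 2 in ['b', 'd', 'e'] -> ['e', 'b', 'd']
'b': index 1 in ['e', 'b', 'd'] -> ['b', 'e', 'd']
'd': index 2 in ['b', 'e', 'd'] -> ['d', 'b', 'e']
'd': index 0 in ['d', 'b', 'e'] -> ['d', 'b', 'e']
'b': index 1 in ['d', 'b', 'e'] -> ['b', 'd', 'e']
'd': index 1 in ['b', 'd', 'e'] -> ['d', 'b', 'e']
'e': index 2 in ['d', 'b', 'e'] -> ['e', 'd', 'b']
'd': index 1 in ['e', 'd', 'b'] -> ['d', 'e', 'b']
'e': index 1 in ['d', 'e', 'b'] -> ['e', 'd', 'b']


Output: [0, 2, 1, 2, 0, 1, 1, 2, 1, 1]


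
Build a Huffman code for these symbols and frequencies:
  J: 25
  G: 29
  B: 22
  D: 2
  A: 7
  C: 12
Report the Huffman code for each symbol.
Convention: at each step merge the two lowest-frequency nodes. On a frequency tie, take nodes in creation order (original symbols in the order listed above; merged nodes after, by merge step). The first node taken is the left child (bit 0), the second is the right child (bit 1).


Huffman tree construction:
Step 1: Merge D(2) + A(7) = 9
Step 2: Merge (D+A)(9) + C(12) = 21
Step 3: Merge ((D+A)+C)(21) + B(22) = 43
Step 4: Merge J(25) + G(29) = 54
Step 5: Merge (((D+A)+C)+B)(43) + (J+G)(54) = 97
Read each symbol's code off the tree from the root (left child = 0, right child = 1).

Codes:
  J: 10 (length 2)
  G: 11 (length 2)
  B: 01 (length 2)
  D: 0000 (length 4)
  A: 0001 (length 4)
  C: 001 (length 3)
Average code length: 224/97 = 2.3093 bits/symbol


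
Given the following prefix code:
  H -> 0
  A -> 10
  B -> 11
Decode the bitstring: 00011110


Decoding step by step:
Bits 0 -> H
Bits 0 -> H
Bits 0 -> H
Bits 11 -> B
Bits 11 -> B
Bits 0 -> H


Decoded message: HHHBBH


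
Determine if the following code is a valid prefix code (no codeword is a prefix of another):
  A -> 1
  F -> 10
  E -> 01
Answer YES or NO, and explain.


Checking each pair (does one codeword prefix another?):
  A='1' vs F='10': prefix -- VIOLATION

NO -- this is NOT a valid prefix code. A (1) is a prefix of F (10).


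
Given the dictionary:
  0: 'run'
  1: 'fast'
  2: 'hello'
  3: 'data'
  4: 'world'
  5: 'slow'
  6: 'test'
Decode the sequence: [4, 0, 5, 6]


Look up each index in the dictionary:
  4 -> 'world'
  0 -> 'run'
  5 -> 'slow'
  6 -> 'test'

Decoded: "world run slow test"


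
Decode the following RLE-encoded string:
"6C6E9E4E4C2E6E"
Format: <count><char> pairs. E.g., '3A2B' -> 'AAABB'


Expanding each <count><char> pair:
  6C -> 'CCCCCC'
  6E -> 'EEEEEE'
  9E -> 'EEEEEEEEE'
  4E -> 'EEEE'
  4C -> 'CCCC'
  2E -> 'EE'
  6E -> 'EEEEEE'

Decoded = CCCCCCEEEEEEEEEEEEEEEEEEECCCCEEEEEEEE


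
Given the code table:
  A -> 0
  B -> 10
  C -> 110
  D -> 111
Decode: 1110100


Decoding:
111 -> D
0 -> A
10 -> B
0 -> A


Result: DABA


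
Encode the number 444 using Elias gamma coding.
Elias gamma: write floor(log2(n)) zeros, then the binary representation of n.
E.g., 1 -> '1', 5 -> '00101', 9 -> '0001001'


num_bits = floor(log2(444)) + 1 = 9
leading_zeros = num_bits - 1 = 8
binary(444) = 110111100

Elias gamma(444) = '00000000' + '110111100' = 00000000110111100 (17 bits)


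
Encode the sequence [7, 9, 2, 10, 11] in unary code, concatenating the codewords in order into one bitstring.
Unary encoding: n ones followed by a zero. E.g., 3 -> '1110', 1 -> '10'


Encode each number as n ones followed by a terminating 0:
  7 -> 11111110 (8 bits)
  9 -> 1111111110 (10 bits)
  2 -> 110 (3 bits)
  10 -> 11111111110 (11 bits)
  11 -> 111111111110 (12 bits)
Total length = 8 + 10 + 3 + 11 + 12 = 44 bits.

Unary([7, 9, 2, 10, 11]) = 11111110111111111011011111111110111111111110 (44 bits)


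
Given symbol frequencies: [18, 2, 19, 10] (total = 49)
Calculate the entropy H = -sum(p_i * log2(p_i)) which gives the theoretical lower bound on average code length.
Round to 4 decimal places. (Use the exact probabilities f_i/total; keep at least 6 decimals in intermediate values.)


Per-symbol terms -p_i * log2(p_i) with p_i = f_i/49:
  p = 18/49 = 0.367347: log2(p) = -1.444785, -p*log2(p) = 0.530737
  p = 2/49 = 0.040816: log2(p) = -4.614710, -p*log2(p) = 0.188356
  p = 19/49 = 0.387755: log2(p) = -1.366782, -p*log2(p) = 0.529977
  p = 10/49 = 0.204082: log2(p) = -2.292782, -p*log2(p) = 0.467915
H = 0.530737 + 0.188356 + 0.529977 + 0.467915 = 1.716985

H = 1.717 bits/symbol


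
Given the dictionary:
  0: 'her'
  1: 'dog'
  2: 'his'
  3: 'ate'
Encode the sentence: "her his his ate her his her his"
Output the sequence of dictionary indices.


Look up each word in the dictionary:
  'her' -> 0
  'his' -> 2
  'his' -> 2
  'ate' -> 3
  'her' -> 0
  'his' -> 2
  'her' -> 0
  'his' -> 2

Encoded: [0, 2, 2, 3, 0, 2, 0, 2]


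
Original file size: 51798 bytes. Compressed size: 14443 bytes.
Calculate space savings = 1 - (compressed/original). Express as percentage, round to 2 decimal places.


ratio = compressed/original = 14443/51798 = 0.278833
savings = 1 - ratio = 1 - 0.278833 = 0.721167
as a percentage: 0.721167 * 100 = 72.12%

Space savings = 1 - 14443/51798 = 72.12%


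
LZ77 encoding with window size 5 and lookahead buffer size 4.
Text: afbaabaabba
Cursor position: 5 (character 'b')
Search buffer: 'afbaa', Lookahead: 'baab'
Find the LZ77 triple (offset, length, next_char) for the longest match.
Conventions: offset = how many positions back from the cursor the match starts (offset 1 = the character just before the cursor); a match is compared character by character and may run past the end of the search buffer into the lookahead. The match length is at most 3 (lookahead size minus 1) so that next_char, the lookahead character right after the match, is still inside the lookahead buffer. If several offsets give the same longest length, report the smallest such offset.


Try each offset into the search buffer:
  offset=1 (pos 4, char 'a'): match length 0
  offset=2 (pos 3, char 'a'): match length 0
  offset=3 (pos 2, char 'b'): match length 3
  offset=4 (pos 1, char 'f'): match length 0
  offset=5 (pos 0, char 'a'): match length 0
Longest match has length 3 at offset 3.
next_char = character at position 5 + 3 = 8 -> 'b'

Best match: offset=3, length=3 (matching 'baa' starting at position 2)
LZ77 triple: (3, 3, 'b')


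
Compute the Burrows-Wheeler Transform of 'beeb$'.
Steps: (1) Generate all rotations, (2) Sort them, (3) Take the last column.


Rotations (sorted):
  0: $beeb -> last char: b
  1: b$bee -> last char: e
  2: beeb$ -> last char: $
  3: eb$be -> last char: e
  4: eeb$b -> last char: b


BWT = be$eb


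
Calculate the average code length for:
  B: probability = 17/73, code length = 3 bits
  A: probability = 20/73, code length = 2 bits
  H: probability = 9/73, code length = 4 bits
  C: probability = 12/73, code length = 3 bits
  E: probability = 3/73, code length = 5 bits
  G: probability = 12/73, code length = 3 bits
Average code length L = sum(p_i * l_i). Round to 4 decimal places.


Weighted contributions p_i * l_i:
  B: (17/73) * 3 = 51/73
  A: (20/73) * 2 = 40/73
  H: (9/73) * 4 = 36/73
  C: (12/73) * 3 = 36/73
  E: (3/73) * 5 = 15/73
  G: (12/73) * 3 = 36/73
Sum = (51 + 40 + 36 + 36 + 15 + 36)/73 = 214/73

L = 214/73 = 2.9315 bits/symbol


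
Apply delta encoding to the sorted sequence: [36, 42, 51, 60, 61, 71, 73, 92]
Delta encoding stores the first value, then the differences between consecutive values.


First value: 36
Deltas:
  42 - 36 = 6
  51 - 42 = 9
  60 - 51 = 9
  61 - 60 = 1
  71 - 61 = 10
  73 - 71 = 2
  92 - 73 = 19


Delta encoded: [36, 6, 9, 9, 1, 10, 2, 19]


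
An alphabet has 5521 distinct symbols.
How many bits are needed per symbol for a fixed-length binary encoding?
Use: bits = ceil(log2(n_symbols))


log2(5521) = 12.4307
Bracket: 2^12 = 4096 < 5521 <= 2^13 = 8192
So ceil(log2(5521)) = 13

bits = ceil(log2(5521)) = ceil(12.4307) = 13 bits


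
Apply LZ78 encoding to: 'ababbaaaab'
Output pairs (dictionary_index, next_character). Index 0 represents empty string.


LZ78 encoding steps:
Dictionary: {0: ''}
Step 1: w='' (idx 0), next='a' -> output (0, 'a'), add 'a' as idx 1
Step 2: w='' (idx 0), next='b' -> output (0, 'b'), add 'b' as idx 2
Step 3: w='a' (idx 1), next='b' -> output (1, 'b'), add 'ab' as idx 3
Step 4: w='b' (idx 2), next='a' -> output (2, 'a'), add 'ba' as idx 4
Step 5: w='a' (idx 1), next='a' -> output (1, 'a'), add 'aa' as idx 5
Step 6: w='ab' (idx 3), end of input -> output (3, '')


Encoded: [(0, 'a'), (0, 'b'), (1, 'b'), (2, 'a'), (1, 'a'), (3, '')]


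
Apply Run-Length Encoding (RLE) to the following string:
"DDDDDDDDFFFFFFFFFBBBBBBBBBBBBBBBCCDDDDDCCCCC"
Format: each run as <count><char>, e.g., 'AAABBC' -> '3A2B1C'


Scanning runs left to right:
  i=0: run of 'D' x 8 -> '8D'
  i=8: run of 'F' x 9 -> '9F'
  i=17: run of 'B' x 15 -> '15B'
  i=32: run of 'C' x 2 -> '2C'
  i=34: run of 'D' x 5 -> '5D'
  i=39: run of 'C' x 5 -> '5C'

RLE = 8D9F15B2C5D5C


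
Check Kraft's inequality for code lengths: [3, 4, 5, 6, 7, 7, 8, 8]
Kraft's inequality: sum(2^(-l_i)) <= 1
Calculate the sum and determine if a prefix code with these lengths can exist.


Sum = 2^(-3) + 2^(-4) + 2^(-5) + 2^(-6) + 2^(-7) + 2^(-7) + 2^(-8) + 2^(-8)
    = 0.125 + 0.0625 + 0.03125 + 0.015625 + 0.0078125 + 0.0078125 + 0.00390625 + 0.00390625
    = 66/256 = 0.2578125
Since 0.2578125 <= 1, Kraft's inequality IS satisfied.
A prefix code with these lengths CAN exist.

Kraft sum = 0.2578125. Satisfied.


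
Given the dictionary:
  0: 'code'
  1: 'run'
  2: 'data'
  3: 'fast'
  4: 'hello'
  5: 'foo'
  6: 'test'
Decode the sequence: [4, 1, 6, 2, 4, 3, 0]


Look up each index in the dictionary:
  4 -> 'hello'
  1 -> 'run'
  6 -> 'test'
  2 -> 'data'
  4 -> 'hello'
  3 -> 'fast'
  0 -> 'code'

Decoded: "hello run test data hello fast code"


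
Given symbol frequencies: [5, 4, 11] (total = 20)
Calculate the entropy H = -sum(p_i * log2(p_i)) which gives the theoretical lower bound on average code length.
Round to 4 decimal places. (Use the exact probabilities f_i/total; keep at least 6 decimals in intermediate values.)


Per-symbol terms -p_i * log2(p_i) with p_i = f_i/20:
  p = 5/20 = 0.250000: log2(p) = -2.000000, -p*log2(p) = 0.500000
  p = 4/20 = 0.200000: log2(p) = -2.321928, -p*log2(p) = 0.464386
  p = 11/20 = 0.550000: log2(p) = -0.862496, -p*log2(p) = 0.474373
H = 0.500000 + 0.464386 + 0.474373 = 1.438759

H = 1.4388 bits/symbol


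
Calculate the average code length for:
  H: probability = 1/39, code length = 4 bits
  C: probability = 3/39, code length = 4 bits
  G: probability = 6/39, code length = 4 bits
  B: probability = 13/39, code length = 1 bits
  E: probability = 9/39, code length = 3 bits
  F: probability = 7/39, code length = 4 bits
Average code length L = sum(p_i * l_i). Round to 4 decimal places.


Weighted contributions p_i * l_i:
  H: (1/39) * 4 = 4/39
  C: (3/39) * 4 = 12/39
  G: (6/39) * 4 = 24/39
  B: (13/39) * 1 = 13/39
  E: (9/39) * 3 = 27/39
  F: (7/39) * 4 = 28/39
Sum = (4 + 12 + 24 + 13 + 27 + 28)/39 = 108/39

L = 108/39 = 2.7692 bits/symbol
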